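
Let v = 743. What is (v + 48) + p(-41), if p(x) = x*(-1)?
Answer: 832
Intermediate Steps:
p(x) = -x
(v + 48) + p(-41) = (743 + 48) - 1*(-41) = 791 + 41 = 832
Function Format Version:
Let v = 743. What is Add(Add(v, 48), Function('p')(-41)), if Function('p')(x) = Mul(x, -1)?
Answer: 832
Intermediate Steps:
Function('p')(x) = Mul(-1, x)
Add(Add(v, 48), Function('p')(-41)) = Add(Add(743, 48), Mul(-1, -41)) = Add(791, 41) = 832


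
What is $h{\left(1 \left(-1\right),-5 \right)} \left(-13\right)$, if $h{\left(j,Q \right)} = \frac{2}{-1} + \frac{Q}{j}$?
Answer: $-39$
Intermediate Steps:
$h{\left(j,Q \right)} = -2 + \frac{Q}{j}$ ($h{\left(j,Q \right)} = 2 \left(-1\right) + \frac{Q}{j} = -2 + \frac{Q}{j}$)
$h{\left(1 \left(-1\right),-5 \right)} \left(-13\right) = \left(-2 - \frac{5}{1 \left(-1\right)}\right) \left(-13\right) = \left(-2 - \frac{5}{-1}\right) \left(-13\right) = \left(-2 - -5\right) \left(-13\right) = \left(-2 + 5\right) \left(-13\right) = 3 \left(-13\right) = -39$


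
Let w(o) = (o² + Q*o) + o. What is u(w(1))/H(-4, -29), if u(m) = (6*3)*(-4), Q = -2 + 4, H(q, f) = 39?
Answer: -24/13 ≈ -1.8462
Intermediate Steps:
Q = 2
w(o) = o² + 3*o (w(o) = (o² + 2*o) + o = o² + 3*o)
u(m) = -72 (u(m) = 18*(-4) = -72)
u(w(1))/H(-4, -29) = -72/39 = -72*1/39 = -24/13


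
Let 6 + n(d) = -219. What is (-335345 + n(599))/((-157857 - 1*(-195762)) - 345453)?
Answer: 167785/153774 ≈ 1.0911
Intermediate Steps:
n(d) = -225 (n(d) = -6 - 219 = -225)
(-335345 + n(599))/((-157857 - 1*(-195762)) - 345453) = (-335345 - 225)/((-157857 - 1*(-195762)) - 345453) = -335570/((-157857 + 195762) - 345453) = -335570/(37905 - 345453) = -335570/(-307548) = -335570*(-1/307548) = 167785/153774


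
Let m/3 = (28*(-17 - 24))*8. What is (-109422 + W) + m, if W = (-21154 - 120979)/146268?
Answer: -20035055165/146268 ≈ -1.3698e+5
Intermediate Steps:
W = -142133/146268 (W = -142133*1/146268 = -142133/146268 ≈ -0.97173)
m = -27552 (m = 3*((28*(-17 - 24))*8) = 3*((28*(-41))*8) = 3*(-1148*8) = 3*(-9184) = -27552)
(-109422 + W) + m = (-109422 - 142133/146268) - 27552 = -16005079229/146268 - 27552 = -20035055165/146268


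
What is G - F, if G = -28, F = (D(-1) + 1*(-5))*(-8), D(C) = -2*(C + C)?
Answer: -36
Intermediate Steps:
D(C) = -4*C
F = 8 (F = (-4*(-1) + 1*(-5))*(-8) = (4 - 5)*(-8) = -1*(-8) = 8)
G - F = -28 - 1*8 = -28 - 8 = -36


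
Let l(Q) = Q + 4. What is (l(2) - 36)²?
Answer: 900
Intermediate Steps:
l(Q) = 4 + Q
(l(2) - 36)² = ((4 + 2) - 36)² = (6 - 36)² = (-30)² = 900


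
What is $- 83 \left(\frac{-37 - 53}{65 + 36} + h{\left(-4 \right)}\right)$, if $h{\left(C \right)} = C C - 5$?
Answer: $- \frac{84743}{101} \approx -839.04$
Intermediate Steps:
$h{\left(C \right)} = -5 + C^{2}$ ($h{\left(C \right)} = C^{2} - 5 = -5 + C^{2}$)
$- 83 \left(\frac{-37 - 53}{65 + 36} + h{\left(-4 \right)}\right) = - 83 \left(\frac{-37 - 53}{65 + 36} - \left(5 - \left(-4\right)^{2}\right)\right) = - 83 \left(- \frac{90}{101} + \left(-5 + 16\right)\right) = - 83 \left(\left(-90\right) \frac{1}{101} + 11\right) = - 83 \left(- \frac{90}{101} + 11\right) = \left(-83\right) \frac{1021}{101} = - \frac{84743}{101}$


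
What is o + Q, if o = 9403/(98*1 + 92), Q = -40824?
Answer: -7747157/190 ≈ -40775.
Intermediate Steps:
o = 9403/190 (o = 9403/(98 + 92) = 9403/190 ≈ 49.490)
o + Q = 9403/190 - 40824 = -7747157/190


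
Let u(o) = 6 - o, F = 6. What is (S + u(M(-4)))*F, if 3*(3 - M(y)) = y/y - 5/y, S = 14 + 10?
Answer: 333/2 ≈ 166.50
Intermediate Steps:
S = 24
M(y) = 8/3 + 5/(3*y) (M(y) = 3 - (y/y - 5/y)/3 = 3 - (1 - 5/y)/3 = 3 + (-1/3 + 5/(3*y)) = 8/3 + 5/(3*y))
(S + u(M(-4)))*F = (24 + (6 - (5 + 8*(-4))/(3*(-4))))*6 = (24 + (6 - (-1)*(5 - 32)/(3*4)))*6 = (24 + (6 - (-1)*(-27)/(3*4)))*6 = (24 + (6 - 1*9/4))*6 = (24 + (6 - 9/4))*6 = (24 + 15/4)*6 = (111/4)*6 = 333/2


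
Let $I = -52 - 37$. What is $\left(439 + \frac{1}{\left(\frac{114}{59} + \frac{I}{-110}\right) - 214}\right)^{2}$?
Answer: $\frac{362274943895625601}{1879830202761} \approx 1.9272 \cdot 10^{5}$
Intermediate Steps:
$I = -89$
$\left(439 + \frac{1}{\left(\frac{114}{59} + \frac{I}{-110}\right) - 214}\right)^{2} = \left(439 + \frac{1}{\left(\frac{114}{59} - \frac{89}{-110}\right) - 214}\right)^{2} = \left(439 + \frac{1}{\left(114 \cdot \frac{1}{59} - - \frac{89}{110}\right) - 214}\right)^{2} = \left(439 + \frac{1}{\left(\frac{114}{59} + \frac{89}{110}\right) - 214}\right)^{2} = \left(439 + \frac{1}{\frac{17791}{6490} - 214}\right)^{2} = \left(439 + \frac{1}{- \frac{1371069}{6490}}\right)^{2} = \left(439 - \frac{6490}{1371069}\right)^{2} = \left(\frac{601892801}{1371069}\right)^{2} = \frac{362274943895625601}{1879830202761}$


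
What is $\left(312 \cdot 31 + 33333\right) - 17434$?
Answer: $25571$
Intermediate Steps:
$\left(312 \cdot 31 + 33333\right) - 17434 = \left(9672 + 33333\right) - 17434 = 43005 - 17434 = 25571$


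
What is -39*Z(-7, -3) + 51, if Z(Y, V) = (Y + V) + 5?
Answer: 246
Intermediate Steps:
Z(Y, V) = 5 + V + Y (Z(Y, V) = (V + Y) + 5 = 5 + V + Y)
-39*Z(-7, -3) + 51 = -39*(5 - 3 - 7) + 51 = -39*(-5) + 51 = 195 + 51 = 246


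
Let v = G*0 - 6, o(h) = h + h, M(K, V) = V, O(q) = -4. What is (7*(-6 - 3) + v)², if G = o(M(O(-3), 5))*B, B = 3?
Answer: 4761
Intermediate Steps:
o(h) = 2*h
G = 30 (G = (2*5)*3 = 10*3 = 30)
v = -6 (v = 30*0 - 6 = 0 - 6 = -6)
(7*(-6 - 3) + v)² = (7*(-6 - 3) - 6)² = (7*(-9) - 6)² = (-63 - 6)² = (-69)² = 4761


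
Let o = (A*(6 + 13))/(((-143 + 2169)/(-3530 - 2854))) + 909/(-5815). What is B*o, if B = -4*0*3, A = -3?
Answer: 0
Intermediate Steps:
B = 0 (B = 0*3 = 0)
o = 1057083543/5890595 (o = (-3*(6 + 13))/(((-143 + 2169)/(-3530 - 2854))) + 909/(-5815) = (-3*19)/((2026/(-6384))) + 909*(-1/5815) = -57/(2026*(-1/6384)) - 909/5815 = -57/(-1013/3192) - 909/5815 = -57*(-3192/1013) - 909/5815 = 181944/1013 - 909/5815 = 1057083543/5890595 ≈ 179.45)
B*o = 0*(1057083543/5890595) = 0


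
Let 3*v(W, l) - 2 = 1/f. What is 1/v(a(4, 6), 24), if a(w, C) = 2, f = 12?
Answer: 36/25 ≈ 1.4400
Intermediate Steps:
v(W, l) = 25/36 (v(W, l) = 2/3 + (1/3)/12 = 2/3 + (1/3)*(1/12) = 2/3 + 1/36 = 25/36)
1/v(a(4, 6), 24) = 1/(25/36) = 36/25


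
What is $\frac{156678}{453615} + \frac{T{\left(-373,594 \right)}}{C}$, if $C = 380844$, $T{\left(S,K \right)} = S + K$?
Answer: $\frac{19923375049}{57585517020} \approx 0.34598$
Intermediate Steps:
$T{\left(S,K \right)} = K + S$
$\frac{156678}{453615} + \frac{T{\left(-373,594 \right)}}{C} = \frac{156678}{453615} + \frac{594 - 373}{380844} = 156678 \cdot \frac{1}{453615} + 221 \cdot \frac{1}{380844} = \frac{52226}{151205} + \frac{221}{380844} = \frac{19923375049}{57585517020}$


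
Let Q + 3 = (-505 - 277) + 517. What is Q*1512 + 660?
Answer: -404556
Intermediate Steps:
Q = -268 (Q = -3 + ((-505 - 277) + 517) = -3 + (-782 + 517) = -3 - 265 = -268)
Q*1512 + 660 = -268*1512 + 660 = -405216 + 660 = -404556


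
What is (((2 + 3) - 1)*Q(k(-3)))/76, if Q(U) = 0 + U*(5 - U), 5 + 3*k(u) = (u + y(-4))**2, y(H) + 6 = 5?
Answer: 44/171 ≈ 0.25731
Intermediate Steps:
y(H) = -1 (y(H) = -6 + 5 = -1)
k(u) = -5/3 + (-1 + u)**2/3 (k(u) = -5/3 + (u - 1)**2/3 = -5/3 + (-1 + u)**2/3)
Q(U) = U*(5 - U)
(((2 + 3) - 1)*Q(k(-3)))/76 = (((2 + 3) - 1)*((-5/3 + (-1 - 3)**2/3)*(5 - (-5/3 + (-1 - 3)**2/3))))/76 = ((5 - 1)*((-5/3 + (1/3)*(-4)**2)*(5 - (-5/3 + (1/3)*(-4)**2))))*(1/76) = (4*((-5/3 + (1/3)*16)*(5 - (-5/3 + (1/3)*16))))*(1/76) = (4*((-5/3 + 16/3)*(5 - (-5/3 + 16/3))))*(1/76) = (4*(11*(5 - 1*11/3)/3))*(1/76) = (4*(11*(5 - 11/3)/3))*(1/76) = (4*((11/3)*(4/3)))*(1/76) = (4*(44/9))*(1/76) = (176/9)*(1/76) = 44/171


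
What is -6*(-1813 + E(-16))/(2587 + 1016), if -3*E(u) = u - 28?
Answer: 10790/3603 ≈ 2.9947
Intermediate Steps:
E(u) = 28/3 - u/3 (E(u) = -(u - 28)/3 = -(-28 + u)/3 = 28/3 - u/3)
-6*(-1813 + E(-16))/(2587 + 1016) = -6*(-1813 + (28/3 - ⅓*(-16)))/(2587 + 1016) = -6*(-1813 + (28/3 + 16/3))/3603 = -6*(-1813 + 44/3)/3603 = -(-10790)/3603 = -6*(-5395/10809) = 10790/3603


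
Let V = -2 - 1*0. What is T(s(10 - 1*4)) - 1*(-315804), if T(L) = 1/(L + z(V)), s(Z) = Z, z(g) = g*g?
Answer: 3158041/10 ≈ 3.1580e+5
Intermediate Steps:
V = -2 (V = -2 + 0 = -2)
z(g) = g²
T(L) = 1/(4 + L) (T(L) = 1/(L + (-2)²) = 1/(L + 4) = 1/(4 + L))
T(s(10 - 1*4)) - 1*(-315804) = 1/(4 + (10 - 1*4)) - 1*(-315804) = 1/(4 + (10 - 4)) + 315804 = 1/(4 + 6) + 315804 = 1/10 + 315804 = ⅒ + 315804 = 3158041/10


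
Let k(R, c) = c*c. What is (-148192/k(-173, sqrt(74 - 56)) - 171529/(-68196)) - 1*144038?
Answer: -31152282029/204588 ≈ -1.5227e+5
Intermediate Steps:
k(R, c) = c**2
(-148192/k(-173, sqrt(74 - 56)) - 171529/(-68196)) - 1*144038 = (-148192/(74 - 56) - 171529/(-68196)) - 1*144038 = (-148192/((sqrt(18))**2) - 171529*(-1/68196)) - 144038 = (-148192/((3*sqrt(2))**2) + 171529/68196) - 144038 = (-148192/18 + 171529/68196) - 144038 = (-148192*1/18 + 171529/68196) - 144038 = (-74096/9 + 171529/68196) - 144038 = -1683835685/204588 - 144038 = -31152282029/204588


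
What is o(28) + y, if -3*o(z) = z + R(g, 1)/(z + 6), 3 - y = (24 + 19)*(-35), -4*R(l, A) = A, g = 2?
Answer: 203819/136 ≈ 1498.7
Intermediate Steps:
R(l, A) = -A/4
y = 1508 (y = 3 - (24 + 19)*(-35) = 3 - 43*(-35) = 3 - 1*(-1505) = 3 + 1505 = 1508)
o(z) = -z/3 + 1/(12*(6 + z)) (o(z) = -(z + (-1/4*1)/(z + 6))/3 = -(z - 1/4/(6 + z))/3 = -(z - 1/(4*(6 + z)))/3 = -z/3 + 1/(12*(6 + z)))
o(28) + y = (1 - 24*28 - 4*28**2)/(12*(6 + 28)) + 1508 = (1/12)*(1 - 672 - 4*784)/34 + 1508 = (1/12)*(1/34)*(1 - 672 - 3136) + 1508 = (1/12)*(1/34)*(-3807) + 1508 = -1269/136 + 1508 = 203819/136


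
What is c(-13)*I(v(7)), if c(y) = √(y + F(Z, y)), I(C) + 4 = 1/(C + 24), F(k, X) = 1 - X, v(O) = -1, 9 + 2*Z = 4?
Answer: -91/23 ≈ -3.9565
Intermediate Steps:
Z = -5/2 (Z = -9/2 + (½)*4 = -9/2 + 2 = -5/2 ≈ -2.5000)
I(C) = -4 + 1/(24 + C) (I(C) = -4 + 1/(C + 24) = -4 + 1/(24 + C))
c(y) = 1 (c(y) = √(y + (1 - y)) = √1 = 1)
c(-13)*I(v(7)) = 1*((-95 - 4*(-1))/(24 - 1)) = 1*((-95 + 4)/23) = 1*((1/23)*(-91)) = 1*(-91/23) = -91/23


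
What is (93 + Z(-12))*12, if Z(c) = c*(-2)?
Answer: 1404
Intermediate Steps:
Z(c) = -2*c
(93 + Z(-12))*12 = (93 - 2*(-12))*12 = (93 + 24)*12 = 117*12 = 1404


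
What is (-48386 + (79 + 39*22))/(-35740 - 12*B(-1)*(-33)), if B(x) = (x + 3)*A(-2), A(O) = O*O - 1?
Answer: 47449/33364 ≈ 1.4222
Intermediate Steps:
A(O) = -1 + O² (A(O) = O² - 1 = -1 + O²)
B(x) = 9 + 3*x (B(x) = (x + 3)*(-1 + (-2)²) = (3 + x)*(-1 + 4) = (3 + x)*3 = 9 + 3*x)
(-48386 + (79 + 39*22))/(-35740 - 12*B(-1)*(-33)) = (-48386 + (79 + 39*22))/(-35740 - 12*(9 + 3*(-1))*(-33)) = (-48386 + (79 + 858))/(-35740 - 12*(9 - 3)*(-33)) = (-48386 + 937)/(-35740 - 12*6*(-33)) = -47449/(-35740 - 72*(-33)) = -47449/(-35740 + 2376) = -47449/(-33364) = -47449*(-1/33364) = 47449/33364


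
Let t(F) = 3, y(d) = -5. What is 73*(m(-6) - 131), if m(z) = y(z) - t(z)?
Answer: -10147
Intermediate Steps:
m(z) = -8 (m(z) = -5 - 1*3 = -5 - 3 = -8)
73*(m(-6) - 131) = 73*(-8 - 131) = 73*(-139) = -10147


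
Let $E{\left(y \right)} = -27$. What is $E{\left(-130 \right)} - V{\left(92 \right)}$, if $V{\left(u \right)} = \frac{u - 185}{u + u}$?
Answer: $- \frac{4875}{184} \approx -26.495$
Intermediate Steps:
$V{\left(u \right)} = \frac{-185 + u}{2 u}$
$E{\left(-130 \right)} - V{\left(92 \right)} = -27 - \frac{-185 + 92}{2 \cdot 92} = -27 - \frac{1}{2} \cdot \frac{1}{92} \left(-93\right) = -27 - - \frac{93}{184} = -27 + \frac{93}{184} = - \frac{4875}{184}$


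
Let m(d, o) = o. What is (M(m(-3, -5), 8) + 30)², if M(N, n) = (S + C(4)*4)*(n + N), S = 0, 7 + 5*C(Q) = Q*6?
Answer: 125316/25 ≈ 5012.6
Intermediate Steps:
C(Q) = -7/5 + 6*Q/5 (C(Q) = -7/5 + (Q*6)/5 = -7/5 + (6*Q)/5 = -7/5 + 6*Q/5)
M(N, n) = 68*N/5 + 68*n/5 (M(N, n) = (0 + (-7/5 + (6/5)*4)*4)*(n + N) = (0 + (-7/5 + 24/5)*4)*(N + n) = (0 + (17/5)*4)*(N + n) = (0 + 68/5)*(N + n) = 68*(N + n)/5 = 68*N/5 + 68*n/5)
(M(m(-3, -5), 8) + 30)² = (((68/5)*(-5) + (68/5)*8) + 30)² = ((-68 + 544/5) + 30)² = (204/5 + 30)² = (354/5)² = 125316/25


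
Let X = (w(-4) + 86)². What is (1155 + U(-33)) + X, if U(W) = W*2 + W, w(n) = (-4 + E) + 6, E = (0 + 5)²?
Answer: 13825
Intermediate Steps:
E = 25 (E = 5² = 25)
w(n) = 27 (w(n) = (-4 + 25) + 6 = 21 + 6 = 27)
U(W) = 3*W (U(W) = 2*W + W = 3*W)
X = 12769 (X = (27 + 86)² = 113² = 12769)
(1155 + U(-33)) + X = (1155 + 3*(-33)) + 12769 = (1155 - 99) + 12769 = 1056 + 12769 = 13825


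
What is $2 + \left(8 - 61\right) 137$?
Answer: $-7259$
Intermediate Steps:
$2 + \left(8 - 61\right) 137 = 2 - 7261 = -7259$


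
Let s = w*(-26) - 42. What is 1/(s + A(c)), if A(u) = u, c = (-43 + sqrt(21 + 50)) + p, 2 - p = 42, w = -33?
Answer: 733/537218 - sqrt(71)/537218 ≈ 0.0013488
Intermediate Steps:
p = -40 (p = 2 - 1*42 = 2 - 42 = -40)
s = 816 (s = -33*(-26) - 42 = 858 - 42 = 816)
c = -83 + sqrt(71) (c = (-43 + sqrt(21 + 50)) - 40 = (-43 + sqrt(71)) - 40 = -83 + sqrt(71) ≈ -74.574)
1/(s + A(c)) = 1/(816 + (-83 + sqrt(71))) = 1/(733 + sqrt(71))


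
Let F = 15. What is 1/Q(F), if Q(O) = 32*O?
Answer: 1/480 ≈ 0.0020833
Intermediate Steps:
1/Q(F) = 1/(32*15) = 1/480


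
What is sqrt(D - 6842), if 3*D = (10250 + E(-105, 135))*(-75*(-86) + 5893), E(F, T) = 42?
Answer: sqrt(381040890)/3 ≈ 6506.8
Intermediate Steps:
D = 127034156/3 (D = ((10250 + 42)*(-75*(-86) + 5893))/3 = (10292*(6450 + 5893))/3 = (10292*12343)/3 = (1/3)*127034156 = 127034156/3 ≈ 4.2345e+7)
sqrt(D - 6842) = sqrt(127034156/3 - 6842) = sqrt(127013630/3) = sqrt(381040890)/3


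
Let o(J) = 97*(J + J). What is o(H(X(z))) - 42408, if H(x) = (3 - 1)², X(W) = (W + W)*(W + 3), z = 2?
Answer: -41632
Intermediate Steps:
X(W) = 2*W*(3 + W) (X(W) = (2*W)*(3 + W) = 2*W*(3 + W))
H(x) = 4 (H(x) = 2² = 4)
o(J) = 194*J (o(J) = 97*(2*J) = 194*J)
o(H(X(z))) - 42408 = 194*4 - 42408 = 776 - 42408 = -41632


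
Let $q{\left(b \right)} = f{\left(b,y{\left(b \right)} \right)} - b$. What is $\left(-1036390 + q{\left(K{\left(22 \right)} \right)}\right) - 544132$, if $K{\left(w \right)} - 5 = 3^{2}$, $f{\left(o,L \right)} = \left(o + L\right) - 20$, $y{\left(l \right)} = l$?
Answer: $-1580528$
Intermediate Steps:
$f{\left(o,L \right)} = -20 + L + o$ ($f{\left(o,L \right)} = \left(L + o\right) - 20 = -20 + L + o$)
$K{\left(w \right)} = 14$ ($K{\left(w \right)} = 5 + 3^{2} = 5 + 9 = 14$)
$q{\left(b \right)} = -20 + b$ ($q{\left(b \right)} = \left(-20 + b + b\right) - b = \left(-20 + 2 b\right) - b = -20 + b$)
$\left(-1036390 + q{\left(K{\left(22 \right)} \right)}\right) - 544132 = \left(-1036390 + \left(-20 + 14\right)\right) - 544132 = \left(-1036390 - 6\right) - 544132 = -1036396 - 544132 = -1580528$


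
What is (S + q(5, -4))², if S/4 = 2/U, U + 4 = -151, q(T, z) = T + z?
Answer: 21609/24025 ≈ 0.89944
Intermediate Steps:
U = -155 (U = -4 - 151 = -155)
S = -8/155 (S = 4*(2/(-155)) = 4*(2*(-1/155)) = 4*(-2/155) = -8/155 ≈ -0.051613)
(S + q(5, -4))² = (-8/155 + (5 - 4))² = (-8/155 + 1)² = (147/155)² = 21609/24025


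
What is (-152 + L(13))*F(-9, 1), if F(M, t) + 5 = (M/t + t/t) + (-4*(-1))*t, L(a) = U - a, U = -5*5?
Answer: 1710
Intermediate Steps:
U = -25
L(a) = -25 - a
F(M, t) = -4 + 4*t + M/t (F(M, t) = -5 + ((M/t + t/t) + (-4*(-1))*t) = -5 + ((M/t + 1) + 4*t) = -5 + ((1 + M/t) + 4*t) = -5 + (1 + 4*t + M/t) = -4 + 4*t + M/t)
(-152 + L(13))*F(-9, 1) = (-152 + (-25 - 1*13))*(-4 + 4*1 - 9/1) = (-152 + (-25 - 13))*(-4 + 4 - 9*1) = (-152 - 38)*(-4 + 4 - 9) = -190*(-9) = 1710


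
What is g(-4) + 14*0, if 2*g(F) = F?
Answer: -2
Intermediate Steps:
g(F) = F/2
g(-4) + 14*0 = (½)*(-4) + 14*0 = -2 + 0 = -2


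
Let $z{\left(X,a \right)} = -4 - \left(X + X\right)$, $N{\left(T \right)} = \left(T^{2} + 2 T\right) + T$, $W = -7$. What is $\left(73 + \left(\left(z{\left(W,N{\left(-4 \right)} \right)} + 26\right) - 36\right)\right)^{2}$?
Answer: $5329$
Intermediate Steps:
$N{\left(T \right)} = T^{2} + 3 T$
$z{\left(X,a \right)} = -4 - 2 X$
$\left(73 + \left(\left(z{\left(W,N{\left(-4 \right)} \right)} + 26\right) - 36\right)\right)^{2} = \left(73 + \left(\left(\left(-4 - -14\right) + 26\right) - 36\right)\right)^{2} = \left(73 + \left(\left(\left(-4 + 14\right) + 26\right) - 36\right)\right)^{2} = \left(73 + \left(\left(10 + 26\right) - 36\right)\right)^{2} = \left(73 + \left(36 - 36\right)\right)^{2} = \left(73 + 0\right)^{2} = 73^{2} = 5329$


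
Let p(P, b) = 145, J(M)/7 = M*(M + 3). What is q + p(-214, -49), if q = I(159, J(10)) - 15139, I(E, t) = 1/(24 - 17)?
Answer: -104957/7 ≈ -14994.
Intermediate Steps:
J(M) = 7*M*(3 + M) (J(M) = 7*(M*(M + 3)) = 7*(M*(3 + M)) = 7*M*(3 + M))
I(E, t) = ⅐ (I(E, t) = 1/7 = ⅐)
q = -105972/7 (q = ⅐ - 15139 = -105972/7 ≈ -15139.)
q + p(-214, -49) = -105972/7 + 145 = -104957/7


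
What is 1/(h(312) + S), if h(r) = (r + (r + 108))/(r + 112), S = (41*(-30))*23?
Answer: -106/2998557 ≈ -3.5350e-5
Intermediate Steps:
S = -28290 (S = -1230*23 = -28290)
h(r) = (108 + 2*r)/(112 + r) (h(r) = (r + (108 + r))/(112 + r) = (108 + 2*r)/(112 + r))
1/(h(312) + S) = 1/(2*(54 + 312)/(112 + 312) - 28290) = 1/(2*366/424 - 28290) = 1/(2*(1/424)*366 - 28290) = 1/(183/106 - 28290) = 1/(-2998557/106) = -106/2998557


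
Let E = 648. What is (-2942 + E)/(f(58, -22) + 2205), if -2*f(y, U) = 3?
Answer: -4588/4407 ≈ -1.0411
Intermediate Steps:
f(y, U) = -3/2 (f(y, U) = -1/2*3 = -3/2)
(-2942 + E)/(f(58, -22) + 2205) = (-2942 + 648)/(-3/2 + 2205) = -2294/4407/2 = -2294*2/4407 = -4588/4407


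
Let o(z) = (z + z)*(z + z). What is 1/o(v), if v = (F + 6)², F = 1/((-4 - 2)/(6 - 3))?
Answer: 4/14641 ≈ 0.00027321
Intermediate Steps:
F = -½ (F = 1/(-6/3) = 1/(-6*⅓) = 1/(-2) = -½ ≈ -0.50000)
v = 121/4 (v = (-½ + 6)² = (11/2)² = 121/4 ≈ 30.250)
o(z) = 4*z² (o(z) = (2*z)*(2*z) = 4*z²)
1/o(v) = 1/(4*(121/4)²) = 1/(4*(14641/16)) = 1/(14641/4) = 4/14641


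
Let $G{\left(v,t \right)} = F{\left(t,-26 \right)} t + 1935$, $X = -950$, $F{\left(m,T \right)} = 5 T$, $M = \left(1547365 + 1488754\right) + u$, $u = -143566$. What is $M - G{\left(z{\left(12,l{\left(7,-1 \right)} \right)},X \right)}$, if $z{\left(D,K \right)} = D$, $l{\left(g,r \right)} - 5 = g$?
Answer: $2767118$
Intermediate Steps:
$l{\left(g,r \right)} = 5 + g$
$M = 2892553$ ($M = \left(1547365 + 1488754\right) - 143566 = 3036119 - 143566 = 2892553$)
$G{\left(v,t \right)} = 1935 - 130 t$ ($G{\left(v,t \right)} = 5 \left(-26\right) t + 1935 = - 130 t + 1935 = 1935 - 130 t$)
$M - G{\left(z{\left(12,l{\left(7,-1 \right)} \right)},X \right)} = 2892553 - \left(1935 - -123500\right) = 2892553 - \left(1935 + 123500\right) = 2892553 - 125435 = 2767118$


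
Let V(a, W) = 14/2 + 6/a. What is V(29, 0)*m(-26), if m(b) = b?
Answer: -5434/29 ≈ -187.38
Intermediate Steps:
V(a, W) = 7 + 6/a (V(a, W) = 14*(1/2) + 6/a = 7 + 6/a)
V(29, 0)*m(-26) = (7 + 6/29)*(-26) = (209/29)*(-26) = -5434/29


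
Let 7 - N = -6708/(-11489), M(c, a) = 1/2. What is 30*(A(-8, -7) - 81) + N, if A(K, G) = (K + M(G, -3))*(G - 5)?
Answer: 3175745/11489 ≈ 276.42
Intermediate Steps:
M(c, a) = ½ (M(c, a) = 1*(½) = ½)
A(K, G) = (½ + K)*(-5 + G) (A(K, G) = (K + ½)*(G - 5) = (½ + K)*(-5 + G))
N = 73715/11489 (N = 7 - (-6708)/(-11489) = 7 - (-6708)*(-1)/11489 = 7 - 1*6708/11489 = 7 - 6708/11489 = 73715/11489 ≈ 6.4161)
30*(A(-8, -7) - 81) + N = 30*((-5/2 + (½)*(-7) - 5*(-8) - 7*(-8)) - 81) + 73715/11489 = 30*((-5/2 - 7/2 + 40 + 56) - 81) + 73715/11489 = 30*(90 - 81) + 73715/11489 = 30*9 + 73715/11489 = 270 + 73715/11489 = 3175745/11489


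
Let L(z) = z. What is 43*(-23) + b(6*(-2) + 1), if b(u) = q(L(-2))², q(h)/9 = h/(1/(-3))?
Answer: 1927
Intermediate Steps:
q(h) = -27*h (q(h) = 9*(h/(1/(-3))) = 9*(h/(-⅓)) = 9*(h*(-3)) = 9*(-3*h) = -27*h)
b(u) = 2916 (b(u) = (-27*(-2))² = 54² = 2916)
43*(-23) + b(6*(-2) + 1) = 43*(-23) + 2916 = -989 + 2916 = 1927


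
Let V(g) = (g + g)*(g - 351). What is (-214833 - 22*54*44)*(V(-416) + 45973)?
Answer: -182731071285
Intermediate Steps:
V(g) = 2*g*(-351 + g) (V(g) = (2*g)*(-351 + g) = 2*g*(-351 + g))
(-214833 - 22*54*44)*(V(-416) + 45973) = (-214833 - 22*54*44)*(2*(-416)*(-351 - 416) + 45973) = (-214833 - 1188*44)*(2*(-416)*(-767) + 45973) = (-214833 - 52272)*(638144 + 45973) = -267105*684117 = -182731071285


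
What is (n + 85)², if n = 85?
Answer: 28900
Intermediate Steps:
(n + 85)² = (85 + 85)² = 170² = 28900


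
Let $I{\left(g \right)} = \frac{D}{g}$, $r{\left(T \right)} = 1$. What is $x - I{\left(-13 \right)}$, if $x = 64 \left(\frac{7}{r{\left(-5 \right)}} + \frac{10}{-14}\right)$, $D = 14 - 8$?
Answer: $\frac{36650}{91} \approx 402.75$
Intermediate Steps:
$D = 6$
$I{\left(g \right)} = \frac{6}{g}$
$x = \frac{2816}{7}$ ($x = 64 \left(\frac{7}{1} + \frac{10}{-14}\right) = 64 \left(7 \cdot 1 + 10 \left(- \frac{1}{14}\right)\right) = 64 \left(7 - \frac{5}{7}\right) = 64 \cdot \frac{44}{7} = \frac{2816}{7} \approx 402.29$)
$x - I{\left(-13 \right)} = \frac{2816}{7} - \frac{6}{-13} = \frac{2816}{7} - 6 \left(- \frac{1}{13}\right) = \frac{2816}{7} - - \frac{6}{13} = \frac{2816}{7} + \frac{6}{13} = \frac{36650}{91}$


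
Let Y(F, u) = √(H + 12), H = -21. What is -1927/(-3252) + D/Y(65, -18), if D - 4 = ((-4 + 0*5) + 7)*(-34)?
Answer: 1927/3252 + 98*I/3 ≈ 0.59256 + 32.667*I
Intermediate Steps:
Y(F, u) = 3*I (Y(F, u) = √(-21 + 12) = √(-9) = 3*I)
D = -98 (D = 4 + ((-4 + 0*5) + 7)*(-34) = 4 + ((-4 + 0) + 7)*(-34) = 4 + (-4 + 7)*(-34) = 4 + 3*(-34) = 4 - 102 = -98)
-1927/(-3252) + D/Y(65, -18) = -1927/(-3252) - 98*(-I/3) = -1927*(-1/3252) - (-98)*I/3 = 1927/3252 + 98*I/3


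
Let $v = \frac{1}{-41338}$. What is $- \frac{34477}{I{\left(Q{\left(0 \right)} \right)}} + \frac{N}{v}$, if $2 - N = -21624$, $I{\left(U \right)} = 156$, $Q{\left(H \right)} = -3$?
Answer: $- \frac{139460226205}{156} \approx -8.9398 \cdot 10^{8}$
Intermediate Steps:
$N = 21626$ ($N = 2 - -21624 = 2 + 21624 = 21626$)
$v = - \frac{1}{41338} \approx -2.4191 \cdot 10^{-5}$
$- \frac{34477}{I{\left(Q{\left(0 \right)} \right)}} + \frac{N}{v} = - \frac{34477}{156} + \frac{21626}{- \frac{1}{41338}} = \left(-34477\right) \frac{1}{156} + 21626 \left(-41338\right) = - \frac{34477}{156} - 893975588 = - \frac{139460226205}{156}$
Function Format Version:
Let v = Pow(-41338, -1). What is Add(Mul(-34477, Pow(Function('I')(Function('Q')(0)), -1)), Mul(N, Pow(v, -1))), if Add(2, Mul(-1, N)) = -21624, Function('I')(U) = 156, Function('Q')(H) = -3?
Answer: Rational(-139460226205, 156) ≈ -8.9398e+8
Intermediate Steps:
N = 21626 (N = Add(2, Mul(-1, -21624)) = Add(2, 21624) = 21626)
v = Rational(-1, 41338) ≈ -2.4191e-5
Add(Mul(-34477, Pow(Function('I')(Function('Q')(0)), -1)), Mul(N, Pow(v, -1))) = Add(Mul(-34477, Pow(156, -1)), Mul(21626, Pow(Rational(-1, 41338), -1))) = Add(Mul(-34477, Rational(1, 156)), Mul(21626, -41338)) = Add(Rational(-34477, 156), -893975588) = Rational(-139460226205, 156)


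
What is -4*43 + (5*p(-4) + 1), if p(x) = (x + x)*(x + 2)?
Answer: -91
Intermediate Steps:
p(x) = 2*x*(2 + x) (p(x) = (2*x)*(2 + x) = 2*x*(2 + x))
-4*43 + (5*p(-4) + 1) = -4*43 + (5*(2*(-4)*(2 - 4)) + 1) = -172 + (5*(2*(-4)*(-2)) + 1) = -172 + (5*16 + 1) = -172 + (80 + 1) = -172 + 81 = -91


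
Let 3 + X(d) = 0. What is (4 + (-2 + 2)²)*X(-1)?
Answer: -12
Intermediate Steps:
X(d) = -3 (X(d) = -3 + 0 = -3)
(4 + (-2 + 2)²)*X(-1) = (4 + (-2 + 2)²)*(-3) = (4 + 0²)*(-3) = (4 + 0)*(-3) = 4*(-3) = -12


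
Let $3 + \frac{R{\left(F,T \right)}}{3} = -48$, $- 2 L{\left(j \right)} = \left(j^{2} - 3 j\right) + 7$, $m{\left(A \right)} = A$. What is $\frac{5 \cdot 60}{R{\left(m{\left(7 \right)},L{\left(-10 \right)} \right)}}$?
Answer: $- \frac{100}{51} \approx -1.9608$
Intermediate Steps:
$L{\left(j \right)} = - \frac{7}{2} - \frac{j^{2}}{2} + \frac{3 j}{2}$ ($L{\left(j \right)} = - \frac{\left(j^{2} - 3 j\right) + 7}{2} = - \frac{7 + j^{2} - 3 j}{2} = - \frac{7}{2} - \frac{j^{2}}{2} + \frac{3 j}{2}$)
$R{\left(F,T \right)} = -153$ ($R{\left(F,T \right)} = -9 + 3 \left(-48\right) = -9 - 144 = -153$)
$\frac{5 \cdot 60}{R{\left(m{\left(7 \right)},L{\left(-10 \right)} \right)}} = \frac{5 \cdot 60}{-153} = 300 \left(- \frac{1}{153}\right) = - \frac{100}{51}$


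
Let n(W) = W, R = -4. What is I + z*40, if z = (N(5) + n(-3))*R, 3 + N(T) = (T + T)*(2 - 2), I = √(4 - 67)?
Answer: 960 + 3*I*√7 ≈ 960.0 + 7.9373*I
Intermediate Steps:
I = 3*I*√7 (I = √(-63) = 3*I*√7 ≈ 7.9373*I)
N(T) = -3 (N(T) = -3 + (T + T)*(2 - 2) = -3 + (2*T)*0 = -3 + 0 = -3)
z = 24 (z = (-3 - 3)*(-4) = -6*(-4) = 24)
I + z*40 = 3*I*√7 + 24*40 = 3*I*√7 + 960 = 960 + 3*I*√7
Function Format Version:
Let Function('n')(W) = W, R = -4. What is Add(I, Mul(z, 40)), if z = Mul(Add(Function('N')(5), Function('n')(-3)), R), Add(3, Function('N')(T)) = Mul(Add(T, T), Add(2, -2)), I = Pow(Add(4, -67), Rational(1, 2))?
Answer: Add(960, Mul(3, I, Pow(7, Rational(1, 2)))) ≈ Add(960.00, Mul(7.9373, I))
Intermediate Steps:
I = Mul(3, I, Pow(7, Rational(1, 2))) (I = Pow(-63, Rational(1, 2)) = Mul(3, I, Pow(7, Rational(1, 2))) ≈ Mul(7.9373, I))
Function('N')(T) = -3 (Function('N')(T) = Add(-3, Mul(Add(T, T), Add(2, -2))) = Add(-3, Mul(Mul(2, T), 0)) = Add(-3, 0) = -3)
z = 24 (z = Mul(Add(-3, -3), -4) = Mul(-6, -4) = 24)
Add(I, Mul(z, 40)) = Add(Mul(3, I, Pow(7, Rational(1, 2))), Mul(24, 40)) = Add(Mul(3, I, Pow(7, Rational(1, 2))), 960) = Add(960, Mul(3, I, Pow(7, Rational(1, 2))))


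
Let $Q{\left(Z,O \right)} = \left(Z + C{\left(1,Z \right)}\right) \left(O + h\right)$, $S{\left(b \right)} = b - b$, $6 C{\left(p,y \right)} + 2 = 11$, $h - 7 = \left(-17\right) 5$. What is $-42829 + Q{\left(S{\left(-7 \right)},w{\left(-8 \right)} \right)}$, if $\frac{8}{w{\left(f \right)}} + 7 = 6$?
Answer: $-42958$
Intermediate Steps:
$w{\left(f \right)} = -8$ ($w{\left(f \right)} = \frac{8}{-7 + 6} = \frac{8}{-1} = 8 \left(-1\right) = -8$)
$h = -78$ ($h = 7 - 85 = -78$)
$C{\left(p,y \right)} = \frac{3}{2}$ ($C{\left(p,y \right)} = - \frac{1}{3} + \frac{1}{6} \cdot 11 = - \frac{1}{3} + \frac{11}{6} = \frac{3}{2}$)
$S{\left(b \right)} = 0$
$Q{\left(Z,O \right)} = \left(-78 + O\right) \left(\frac{3}{2} + Z\right)$ ($Q{\left(Z,O \right)} = \left(Z + \frac{3}{2}\right) \left(O - 78\right) = \left(\frac{3}{2} + Z\right) \left(-78 + O\right) = \left(-78 + O\right) \left(\frac{3}{2} + Z\right)$)
$-42829 + Q{\left(S{\left(-7 \right)},w{\left(-8 \right)} \right)} = -42829 - 129 = -42958$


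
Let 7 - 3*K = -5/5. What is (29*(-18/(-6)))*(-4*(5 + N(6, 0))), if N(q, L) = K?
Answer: -2668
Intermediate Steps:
K = 8/3 (K = 7/3 - (-5)/(3*5) = 7/3 - ⅓*(-1) = 7/3 + ⅓ = 8/3 ≈ 2.6667)
N(q, L) = 8/3
(29*(-18/(-6)))*(-4*(5 + N(6, 0))) = (29*(-18/(-6)))*(-4*(5 + 8/3)) = (29*(-18*(-⅙)))*(-4*23/3) = (29*3)*(-92/3) = 87*(-92/3) = -2668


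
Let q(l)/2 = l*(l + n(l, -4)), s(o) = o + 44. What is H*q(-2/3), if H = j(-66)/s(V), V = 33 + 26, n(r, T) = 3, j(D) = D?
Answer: 616/309 ≈ 1.9935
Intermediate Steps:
V = 59
s(o) = 44 + o
q(l) = 2*l*(3 + l) (q(l) = 2*(l*(l + 3)) = 2*(l*(3 + l)) = 2*l*(3 + l))
H = -66/103 (H = -66/(44 + 59) = -66/103 ≈ -0.64078)
H*q(-2/3) = -132*(-2/3)*(3 - 2/3)/103 = -132*(-2*1/3)*(3 - 2*1/3)/103 = -132*(-2)*(3 - 2/3)/(103*3) = -132*(-2)*7/(103*3*3) = -66/103*(-28/9) = 616/309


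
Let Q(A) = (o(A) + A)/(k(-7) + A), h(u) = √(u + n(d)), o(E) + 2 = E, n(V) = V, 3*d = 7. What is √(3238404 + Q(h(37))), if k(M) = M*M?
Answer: √(476045382 + 3238406*√354)/√(147 + √354) ≈ 1799.6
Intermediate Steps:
d = 7/3 (d = (⅓)*7 = 7/3 ≈ 2.3333)
k(M) = M²
o(E) = -2 + E
h(u) = √(7/3 + u) (h(u) = √(u + 7/3) = √(7/3 + u))
Q(A) = (-2 + 2*A)/(49 + A) (Q(A) = ((-2 + A) + A)/((-7)² + A) = (-2 + 2*A)/(49 + A))
√(3238404 + Q(h(37))) = √(3238404 + 2*(-1 + √(21 + 9*37)/3)/(49 + √(21 + 9*37)/3)) = √(3238404 + 2*(-1 + √(21 + 333)/3)/(49 + √(21 + 333)/3)) = √(3238404 + 2*(-1 + √354/3)/(49 + √354/3))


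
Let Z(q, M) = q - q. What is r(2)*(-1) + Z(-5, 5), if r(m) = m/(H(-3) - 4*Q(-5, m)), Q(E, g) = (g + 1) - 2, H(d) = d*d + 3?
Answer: -¼ ≈ -0.25000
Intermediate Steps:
Z(q, M) = 0
H(d) = 3 + d² (H(d) = d² + 3 = 3 + d²)
Q(E, g) = -1 + g (Q(E, g) = (1 + g) - 2 = -1 + g)
r(m) = m/(16 - 4*m) (r(m) = m/((3 + (-3)²) - 4*(-1 + m)) = m/((3 + 9) + (4 - 4*m)) = m/(12 + (4 - 4*m)) = m/(16 - 4*m))
r(2)*(-1) + Z(-5, 5) = ((¼)*2/(4 - 1*2))*(-1) + 0 = ((¼)*2/(4 - 2))*(-1) + 0 = ((¼)*2/2)*(-1) + 0 = ((¼)*2*(½))*(-1) + 0 = (¼)*(-1) + 0 = -¼ + 0 = -¼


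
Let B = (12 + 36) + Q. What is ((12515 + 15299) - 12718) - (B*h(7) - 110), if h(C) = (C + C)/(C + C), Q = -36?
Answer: 15194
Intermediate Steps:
B = 12 (B = (12 + 36) - 36 = 48 - 36 = 12)
h(C) = 1 (h(C) = (2*C)/((2*C)) = (2*C)*(1/(2*C)) = 1)
((12515 + 15299) - 12718) - (B*h(7) - 110) = ((12515 + 15299) - 12718) - (12*1 - 110) = (27814 - 12718) - (12 - 110) = 15096 - 1*(-98) = 15096 + 98 = 15194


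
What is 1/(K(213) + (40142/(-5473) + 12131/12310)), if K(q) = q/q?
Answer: -67372630/360382427 ≈ -0.18695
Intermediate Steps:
K(q) = 1
1/(K(213) + (40142/(-5473) + 12131/12310)) = 1/(1 + (40142/(-5473) + 12131/12310)) = 1/(1 + (40142*(-1/5473) + 12131*(1/12310))) = 1/(1 + (-40142/5473 + 12131/12310)) = 1/(1 - 427755057/67372630) = 1/(-360382427/67372630) = -67372630/360382427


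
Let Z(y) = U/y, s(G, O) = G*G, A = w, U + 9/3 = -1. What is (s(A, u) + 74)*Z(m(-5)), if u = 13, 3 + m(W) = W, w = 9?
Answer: 155/2 ≈ 77.500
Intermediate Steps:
m(W) = -3 + W
U = -4 (U = -3 - 1 = -4)
A = 9
s(G, O) = G**2
Z(y) = -4/y
(s(A, u) + 74)*Z(m(-5)) = (9**2 + 74)*(-4/(-3 - 5)) = (81 + 74)*(-4/(-8)) = 155*(-4*(-1/8)) = 155*(1/2) = 155/2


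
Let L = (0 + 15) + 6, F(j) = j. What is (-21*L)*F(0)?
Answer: 0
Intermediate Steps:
L = 21 (L = 15 + 6 = 21)
(-21*L)*F(0) = -21*21*0 = -441*0 = 0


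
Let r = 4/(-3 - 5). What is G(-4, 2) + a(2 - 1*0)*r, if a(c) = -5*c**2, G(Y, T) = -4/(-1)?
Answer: 14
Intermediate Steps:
r = -1/2 (r = 4/(-8) = -1/8*4 = -1/2 ≈ -0.50000)
G(Y, T) = 4 (G(Y, T) = -4*(-1) = 4)
G(-4, 2) + a(2 - 1*0)*r = 4 - 5*(2 - 1*0)**2*(-1/2) = 4 - 5*(2 + 0)**2*(-1/2) = 4 - 5*2**2*(-1/2) = 4 - 5*4*(-1/2) = 4 - 20*(-1/2) = 4 + 10 = 14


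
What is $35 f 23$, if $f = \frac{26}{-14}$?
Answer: $-1495$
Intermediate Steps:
$f = - \frac{13}{7}$ ($f = 26 \left(- \frac{1}{14}\right) = - \frac{13}{7} \approx -1.8571$)
$35 f 23 = 35 \left(- \frac{13}{7}\right) 23 = \left(-65\right) 23 = -1495$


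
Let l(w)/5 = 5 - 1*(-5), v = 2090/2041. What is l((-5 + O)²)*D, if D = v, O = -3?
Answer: 104500/2041 ≈ 51.200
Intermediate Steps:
v = 2090/2041 (v = 2090*(1/2041) = 2090/2041 ≈ 1.0240)
l(w) = 50 (l(w) = 5*(5 - 1*(-5)) = 5*(5 + 5) = 5*10 = 50)
D = 2090/2041 ≈ 1.0240
l((-5 + O)²)*D = 50*(2090/2041) = 104500/2041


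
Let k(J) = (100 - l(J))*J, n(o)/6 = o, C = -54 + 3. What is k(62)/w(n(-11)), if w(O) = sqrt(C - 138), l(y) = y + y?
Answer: 496*I*sqrt(21)/21 ≈ 108.24*I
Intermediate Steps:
l(y) = 2*y
C = -51
n(o) = 6*o
w(O) = 3*I*sqrt(21) (w(O) = sqrt(-51 - 138) = sqrt(-189) = 3*I*sqrt(21))
k(J) = J*(100 - 2*J) (k(J) = (100 - 2*J)*J = J*(100 - 2*J))
k(62)/w(n(-11)) = (2*62*(50 - 1*62))/((3*I*sqrt(21))) = (2*62*(50 - 62))*(-I*sqrt(21)/63) = (2*62*(-12))*(-I*sqrt(21)/63) = -(-496)*I*sqrt(21)/21 = 496*I*sqrt(21)/21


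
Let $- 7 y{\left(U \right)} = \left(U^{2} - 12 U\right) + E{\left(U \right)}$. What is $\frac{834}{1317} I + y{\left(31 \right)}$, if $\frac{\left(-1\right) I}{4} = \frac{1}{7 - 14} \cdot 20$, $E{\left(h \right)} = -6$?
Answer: $- \frac{233697}{3073} \approx -76.048$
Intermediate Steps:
$y{\left(U \right)} = \frac{6}{7} - \frac{U^{2}}{7} + \frac{12 U}{7}$ ($y{\left(U \right)} = - \frac{\left(U^{2} - 12 U\right) - 6}{7} = - \frac{-6 + U^{2} - 12 U}{7} = \frac{6}{7} - \frac{U^{2}}{7} + \frac{12 U}{7}$)
$I = \frac{80}{7}$ ($I = - 4 \frac{1}{7 - 14} \cdot 20 = - 4 \frac{1}{-7} \cdot 20 = - 4 \left(\left(- \frac{1}{7}\right) 20\right) = \left(-4\right) \left(- \frac{20}{7}\right) = \frac{80}{7} \approx 11.429$)
$\frac{834}{1317} I + y{\left(31 \right)} = \frac{834}{1317} \cdot \frac{80}{7} + \left(\frac{6}{7} - \frac{31^{2}}{7} + \frac{12}{7} \cdot 31\right) = 834 \cdot \frac{1}{1317} \cdot \frac{80}{7} + \left(\frac{6}{7} - \frac{961}{7} + \frac{372}{7}\right) = \frac{278}{439} \cdot \frac{80}{7} + \left(\frac{6}{7} - \frac{961}{7} + \frac{372}{7}\right) = \frac{22240}{3073} - \frac{583}{7} = - \frac{233697}{3073}$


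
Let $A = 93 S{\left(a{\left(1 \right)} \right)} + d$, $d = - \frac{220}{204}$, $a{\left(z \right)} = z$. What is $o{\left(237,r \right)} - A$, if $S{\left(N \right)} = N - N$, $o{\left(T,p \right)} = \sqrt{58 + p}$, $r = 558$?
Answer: $\frac{55}{51} + 2 \sqrt{154} \approx 25.898$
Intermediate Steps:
$S{\left(N \right)} = 0$
$d = - \frac{55}{51}$ ($d = \left(-220\right) \frac{1}{204} = - \frac{55}{51} \approx -1.0784$)
$A = - \frac{55}{51}$ ($A = 93 \cdot 0 - \frac{55}{51} = 0 - \frac{55}{51} = - \frac{55}{51} \approx -1.0784$)
$o{\left(237,r \right)} - A = \sqrt{58 + 558} - - \frac{55}{51} = \sqrt{616} + \frac{55}{51} = 2 \sqrt{154} + \frac{55}{51} = \frac{55}{51} + 2 \sqrt{154}$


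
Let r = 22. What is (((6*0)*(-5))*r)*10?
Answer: 0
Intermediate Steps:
(((6*0)*(-5))*r)*10 = (((6*0)*(-5))*22)*10 = ((0*(-5))*22)*10 = (0*22)*10 = 0*10 = 0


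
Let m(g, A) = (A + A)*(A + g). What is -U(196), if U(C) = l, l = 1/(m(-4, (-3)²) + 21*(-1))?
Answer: -1/69 ≈ -0.014493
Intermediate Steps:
m(g, A) = 2*A*(A + g) (m(g, A) = (2*A)*(A + g) = 2*A*(A + g))
l = 1/69 (l = 1/(2*(-3)²*((-3)² - 4) + 21*(-1)) = 1/(2*9*(9 - 4) - 21) = 1/(2*9*5 - 21) = 1/(90 - 21) = 1/69 ≈ 0.014493)
U(C) = 1/69
-U(196) = -1*1/69 = -1/69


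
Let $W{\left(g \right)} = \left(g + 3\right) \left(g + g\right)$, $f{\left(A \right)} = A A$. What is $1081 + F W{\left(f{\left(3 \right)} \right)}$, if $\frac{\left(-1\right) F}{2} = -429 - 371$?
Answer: $346681$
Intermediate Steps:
$f{\left(A \right)} = A^{2}$
$W{\left(g \right)} = 2 g \left(3 + g\right)$ ($W{\left(g \right)} = \left(3 + g\right) 2 g = 2 g \left(3 + g\right)$)
$F = 1600$ ($F = - 2 \left(-429 - 371\right) = \left(-2\right) \left(-800\right) = 1600$)
$1081 + F W{\left(f{\left(3 \right)} \right)} = 1081 + 1600 \cdot 2 \cdot 3^{2} \left(3 + 3^{2}\right) = 1081 + 1600 \cdot 2 \cdot 9 \left(3 + 9\right) = 1081 + 1600 \cdot 2 \cdot 9 \cdot 12 = 1081 + 1600 \cdot 216 = 1081 + 345600 = 346681$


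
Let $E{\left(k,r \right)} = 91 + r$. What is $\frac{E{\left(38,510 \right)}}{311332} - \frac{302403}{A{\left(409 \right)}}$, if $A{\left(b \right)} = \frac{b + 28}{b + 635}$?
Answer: $- \frac{98290230688387}{136052084} \approx -7.2245 \cdot 10^{5}$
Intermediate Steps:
$A{\left(b \right)} = \frac{28 + b}{635 + b}$
$\frac{E{\left(38,510 \right)}}{311332} - \frac{302403}{A{\left(409 \right)}} = \frac{91 + 510}{311332} - \frac{302403}{\frac{1}{635 + 409} \left(28 + 409\right)} = 601 \cdot \frac{1}{311332} - \frac{302403}{\frac{1}{1044} \cdot 437} = \frac{601}{311332} - \frac{302403}{\frac{1}{1044} \cdot 437} = \frac{601}{311332} - \frac{302403}{\frac{437}{1044}} = \frac{601}{311332} - \frac{315708732}{437} = - \frac{98290230688387}{136052084}$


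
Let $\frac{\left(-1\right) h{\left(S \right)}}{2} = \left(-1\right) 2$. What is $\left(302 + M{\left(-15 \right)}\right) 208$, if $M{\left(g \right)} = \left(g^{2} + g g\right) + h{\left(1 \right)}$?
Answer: $157248$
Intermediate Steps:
$h{\left(S \right)} = 4$ ($h{\left(S \right)} = - 2 \left(\left(-1\right) 2\right) = \left(-2\right) \left(-2\right) = 4$)
$M{\left(g \right)} = 4 + 2 g^{2}$ ($M{\left(g \right)} = \left(g^{2} + g g\right) + 4 = \left(g^{2} + g^{2}\right) + 4 = 2 g^{2} + 4 = 4 + 2 g^{2}$)
$\left(302 + M{\left(-15 \right)}\right) 208 = \left(302 + \left(4 + 2 \left(-15\right)^{2}\right)\right) 208 = \left(302 + \left(4 + 2 \cdot 225\right)\right) 208 = \left(302 + \left(4 + 450\right)\right) 208 = \left(302 + 454\right) 208 = 756 \cdot 208 = 157248$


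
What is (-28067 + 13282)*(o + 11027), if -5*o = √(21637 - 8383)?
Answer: -163034195 + 138979*√6 ≈ -1.6269e+8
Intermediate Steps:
o = -47*√6/5 (o = -√(21637 - 8383)/5 = -47*√6/5 ≈ -23.025)
(-28067 + 13282)*(o + 11027) = (-28067 + 13282)*(-47*√6/5 + 11027) = -14785*(11027 - 47*√6/5) = -163034195 + 138979*√6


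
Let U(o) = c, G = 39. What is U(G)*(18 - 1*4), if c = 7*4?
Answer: 392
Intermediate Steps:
c = 28
U(o) = 28
U(G)*(18 - 1*4) = 28*(18 - 1*4) = 28*(18 - 4) = 28*14 = 392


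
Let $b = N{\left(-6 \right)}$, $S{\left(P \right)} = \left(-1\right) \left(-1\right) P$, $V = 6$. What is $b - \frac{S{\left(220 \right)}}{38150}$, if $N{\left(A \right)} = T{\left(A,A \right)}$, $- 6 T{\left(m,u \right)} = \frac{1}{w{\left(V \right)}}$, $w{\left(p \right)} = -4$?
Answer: $\frac{3287}{91560} \approx 0.0359$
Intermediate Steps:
$T{\left(m,u \right)} = \frac{1}{24}$ ($T{\left(m,u \right)} = - \frac{1}{6 \left(-4\right)} = \left(- \frac{1}{6}\right) \left(- \frac{1}{4}\right) = \frac{1}{24}$)
$S{\left(P \right)} = P$ ($S{\left(P \right)} = 1 P = P$)
$N{\left(A \right)} = \frac{1}{24}$
$b = \frac{1}{24} \approx 0.041667$
$b - \frac{S{\left(220 \right)}}{38150} = \frac{1}{24} - \frac{220}{38150} = \frac{1}{24} - 220 \cdot \frac{1}{38150} = \frac{1}{24} - \frac{22}{3815} = \frac{3287}{91560}$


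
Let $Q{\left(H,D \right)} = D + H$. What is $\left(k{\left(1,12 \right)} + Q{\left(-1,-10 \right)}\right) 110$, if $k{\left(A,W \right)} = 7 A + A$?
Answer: $-330$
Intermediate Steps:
$k{\left(A,W \right)} = 8 A$
$\left(k{\left(1,12 \right)} + Q{\left(-1,-10 \right)}\right) 110 = \left(8 \cdot 1 - 11\right) 110 = \left(8 - 11\right) 110 = \left(-3\right) 110 = -330$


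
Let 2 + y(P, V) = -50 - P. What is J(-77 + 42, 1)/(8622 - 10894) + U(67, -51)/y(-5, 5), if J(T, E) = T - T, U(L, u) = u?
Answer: 51/47 ≈ 1.0851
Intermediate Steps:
y(P, V) = -52 - P (y(P, V) = -2 + (-50 - P) = -52 - P)
J(T, E) = 0
J(-77 + 42, 1)/(8622 - 10894) + U(67, -51)/y(-5, 5) = 0/(8622 - 10894) - 51/(-52 - 1*(-5)) = 0/(-2272) - 51/(-52 + 5) = 0*(-1/2272) - 51/(-47) = 0 - 51*(-1/47) = 0 + 51/47 = 51/47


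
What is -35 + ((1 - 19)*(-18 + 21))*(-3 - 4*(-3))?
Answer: -521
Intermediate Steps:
-35 + ((1 - 19)*(-18 + 21))*(-3 - 4*(-3)) = -35 + (-18*3)*(-3 + 12) = -35 - 54*9 = -35 - 486 = -521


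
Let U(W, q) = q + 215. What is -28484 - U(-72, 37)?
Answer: -28736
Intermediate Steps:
U(W, q) = 215 + q
-28484 - U(-72, 37) = -28484 - (215 + 37) = -28484 - 1*252 = -28484 - 252 = -28736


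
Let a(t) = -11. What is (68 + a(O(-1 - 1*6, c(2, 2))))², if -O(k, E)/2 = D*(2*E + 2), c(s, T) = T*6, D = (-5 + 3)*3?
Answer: 3249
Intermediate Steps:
D = -6 (D = -2*3 = -6)
c(s, T) = 6*T
O(k, E) = 24 + 24*E (O(k, E) = -(-12)*(2*E + 2) = -(-12)*(2 + 2*E) = -2*(-12 - 12*E) = 24 + 24*E)
(68 + a(O(-1 - 1*6, c(2, 2))))² = (68 - 11)² = 57² = 3249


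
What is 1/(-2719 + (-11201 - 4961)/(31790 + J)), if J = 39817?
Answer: -71607/194715595 ≈ -0.00036775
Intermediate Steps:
1/(-2719 + (-11201 - 4961)/(31790 + J)) = 1/(-2719 + (-11201 - 4961)/(31790 + 39817)) = 1/(-2719 - 16162/71607) = 1/(-194715595/71607) = -71607/194715595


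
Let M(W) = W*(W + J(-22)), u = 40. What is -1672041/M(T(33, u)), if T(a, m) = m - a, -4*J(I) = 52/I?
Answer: -5254986/167 ≈ -31467.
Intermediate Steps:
J(I) = -13/I
M(W) = W*(13/22 + W) (M(W) = W*(W - 13/(-22)) = W*(W - 13*(-1/22)) = W*(W + 13/22) = W*(13/22 + W))
-1672041/M(T(33, u)) = -1672041*22/((13 + 22*(40 - 1*33))*(40 - 1*33)) = -1672041*22/((13 + 22*(40 - 33))*(40 - 33)) = -1672041*22/(7*(13 + 22*7)) = -1672041*22/(7*(13 + 154)) = -1672041/((1/22)*7*167) = -1672041/1169/22 = -1672041*22/1169 = -5254986/167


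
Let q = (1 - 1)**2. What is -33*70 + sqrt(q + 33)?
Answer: -2310 + sqrt(33) ≈ -2304.3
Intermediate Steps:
q = 0 (q = 0**2 = 0)
-33*70 + sqrt(q + 33) = -33*70 + sqrt(0 + 33) = -2310 + sqrt(33)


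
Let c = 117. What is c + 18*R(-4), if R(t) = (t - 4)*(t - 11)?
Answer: 2277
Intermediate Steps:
R(t) = (-11 + t)*(-4 + t) (R(t) = (-4 + t)*(-11 + t) = (-11 + t)*(-4 + t))
c + 18*R(-4) = 117 + 18*(44 + (-4)**2 - 15*(-4)) = 117 + 18*(44 + 16 + 60) = 117 + 18*120 = 117 + 2160 = 2277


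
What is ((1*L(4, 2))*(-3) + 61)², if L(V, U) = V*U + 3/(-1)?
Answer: 2116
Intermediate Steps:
L(V, U) = -3 + U*V (L(V, U) = U*V + 3*(-1) = U*V - 3 = -3 + U*V)
((1*L(4, 2))*(-3) + 61)² = ((1*(-3 + 2*4))*(-3) + 61)² = ((1*(-3 + 8))*(-3) + 61)² = ((1*5)*(-3) + 61)² = (5*(-3) + 61)² = (-15 + 61)² = 46² = 2116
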